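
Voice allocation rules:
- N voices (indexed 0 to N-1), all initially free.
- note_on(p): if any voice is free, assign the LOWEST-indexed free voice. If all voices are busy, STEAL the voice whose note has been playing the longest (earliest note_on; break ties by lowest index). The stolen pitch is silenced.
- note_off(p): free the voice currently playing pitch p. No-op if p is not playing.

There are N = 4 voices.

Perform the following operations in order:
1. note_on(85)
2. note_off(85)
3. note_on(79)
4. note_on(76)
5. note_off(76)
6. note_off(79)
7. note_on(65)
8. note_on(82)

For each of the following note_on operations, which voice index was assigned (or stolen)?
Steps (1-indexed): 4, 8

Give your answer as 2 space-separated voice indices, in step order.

Op 1: note_on(85): voice 0 is free -> assigned | voices=[85 - - -]
Op 2: note_off(85): free voice 0 | voices=[- - - -]
Op 3: note_on(79): voice 0 is free -> assigned | voices=[79 - - -]
Op 4: note_on(76): voice 1 is free -> assigned | voices=[79 76 - -]
Op 5: note_off(76): free voice 1 | voices=[79 - - -]
Op 6: note_off(79): free voice 0 | voices=[- - - -]
Op 7: note_on(65): voice 0 is free -> assigned | voices=[65 - - -]
Op 8: note_on(82): voice 1 is free -> assigned | voices=[65 82 - -]

Answer: 1 1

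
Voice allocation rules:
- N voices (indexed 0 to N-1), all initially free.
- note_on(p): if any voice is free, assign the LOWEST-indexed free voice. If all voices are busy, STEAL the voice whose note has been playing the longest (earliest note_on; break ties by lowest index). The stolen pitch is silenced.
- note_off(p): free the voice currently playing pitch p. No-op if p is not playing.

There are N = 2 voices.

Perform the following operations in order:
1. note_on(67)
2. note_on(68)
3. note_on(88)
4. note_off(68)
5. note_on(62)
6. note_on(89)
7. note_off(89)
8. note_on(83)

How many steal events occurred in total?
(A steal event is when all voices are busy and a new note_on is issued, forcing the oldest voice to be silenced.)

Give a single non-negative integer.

Answer: 2

Derivation:
Op 1: note_on(67): voice 0 is free -> assigned | voices=[67 -]
Op 2: note_on(68): voice 1 is free -> assigned | voices=[67 68]
Op 3: note_on(88): all voices busy, STEAL voice 0 (pitch 67, oldest) -> assign | voices=[88 68]
Op 4: note_off(68): free voice 1 | voices=[88 -]
Op 5: note_on(62): voice 1 is free -> assigned | voices=[88 62]
Op 6: note_on(89): all voices busy, STEAL voice 0 (pitch 88, oldest) -> assign | voices=[89 62]
Op 7: note_off(89): free voice 0 | voices=[- 62]
Op 8: note_on(83): voice 0 is free -> assigned | voices=[83 62]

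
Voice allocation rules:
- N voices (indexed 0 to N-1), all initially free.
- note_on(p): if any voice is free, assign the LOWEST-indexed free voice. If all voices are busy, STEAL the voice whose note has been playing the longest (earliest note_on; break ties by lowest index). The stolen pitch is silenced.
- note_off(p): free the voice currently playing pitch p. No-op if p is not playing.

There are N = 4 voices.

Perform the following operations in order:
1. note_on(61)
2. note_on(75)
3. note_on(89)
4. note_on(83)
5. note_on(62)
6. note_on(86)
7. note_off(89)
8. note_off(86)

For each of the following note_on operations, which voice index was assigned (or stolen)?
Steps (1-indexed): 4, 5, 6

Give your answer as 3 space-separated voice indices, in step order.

Op 1: note_on(61): voice 0 is free -> assigned | voices=[61 - - -]
Op 2: note_on(75): voice 1 is free -> assigned | voices=[61 75 - -]
Op 3: note_on(89): voice 2 is free -> assigned | voices=[61 75 89 -]
Op 4: note_on(83): voice 3 is free -> assigned | voices=[61 75 89 83]
Op 5: note_on(62): all voices busy, STEAL voice 0 (pitch 61, oldest) -> assign | voices=[62 75 89 83]
Op 6: note_on(86): all voices busy, STEAL voice 1 (pitch 75, oldest) -> assign | voices=[62 86 89 83]
Op 7: note_off(89): free voice 2 | voices=[62 86 - 83]
Op 8: note_off(86): free voice 1 | voices=[62 - - 83]

Answer: 3 0 1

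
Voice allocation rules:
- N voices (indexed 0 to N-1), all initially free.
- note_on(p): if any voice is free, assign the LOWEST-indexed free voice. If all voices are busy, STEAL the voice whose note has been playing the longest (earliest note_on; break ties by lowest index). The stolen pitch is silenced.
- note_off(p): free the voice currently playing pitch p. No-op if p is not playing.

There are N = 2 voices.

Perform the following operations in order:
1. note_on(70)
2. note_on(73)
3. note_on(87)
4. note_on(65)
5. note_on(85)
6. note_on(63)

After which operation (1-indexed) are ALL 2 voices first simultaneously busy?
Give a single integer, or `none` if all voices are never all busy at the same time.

Answer: 2

Derivation:
Op 1: note_on(70): voice 0 is free -> assigned | voices=[70 -]
Op 2: note_on(73): voice 1 is free -> assigned | voices=[70 73]
Op 3: note_on(87): all voices busy, STEAL voice 0 (pitch 70, oldest) -> assign | voices=[87 73]
Op 4: note_on(65): all voices busy, STEAL voice 1 (pitch 73, oldest) -> assign | voices=[87 65]
Op 5: note_on(85): all voices busy, STEAL voice 0 (pitch 87, oldest) -> assign | voices=[85 65]
Op 6: note_on(63): all voices busy, STEAL voice 1 (pitch 65, oldest) -> assign | voices=[85 63]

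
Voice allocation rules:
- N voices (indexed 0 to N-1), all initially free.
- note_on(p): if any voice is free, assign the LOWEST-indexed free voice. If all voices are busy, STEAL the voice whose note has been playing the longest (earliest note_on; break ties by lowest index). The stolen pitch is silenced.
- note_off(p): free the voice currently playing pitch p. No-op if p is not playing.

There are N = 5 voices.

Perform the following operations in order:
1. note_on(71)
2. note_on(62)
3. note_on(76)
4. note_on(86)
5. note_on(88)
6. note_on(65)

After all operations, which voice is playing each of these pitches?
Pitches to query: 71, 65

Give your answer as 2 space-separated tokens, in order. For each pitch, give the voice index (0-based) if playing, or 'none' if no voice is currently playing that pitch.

Op 1: note_on(71): voice 0 is free -> assigned | voices=[71 - - - -]
Op 2: note_on(62): voice 1 is free -> assigned | voices=[71 62 - - -]
Op 3: note_on(76): voice 2 is free -> assigned | voices=[71 62 76 - -]
Op 4: note_on(86): voice 3 is free -> assigned | voices=[71 62 76 86 -]
Op 5: note_on(88): voice 4 is free -> assigned | voices=[71 62 76 86 88]
Op 6: note_on(65): all voices busy, STEAL voice 0 (pitch 71, oldest) -> assign | voices=[65 62 76 86 88]

Answer: none 0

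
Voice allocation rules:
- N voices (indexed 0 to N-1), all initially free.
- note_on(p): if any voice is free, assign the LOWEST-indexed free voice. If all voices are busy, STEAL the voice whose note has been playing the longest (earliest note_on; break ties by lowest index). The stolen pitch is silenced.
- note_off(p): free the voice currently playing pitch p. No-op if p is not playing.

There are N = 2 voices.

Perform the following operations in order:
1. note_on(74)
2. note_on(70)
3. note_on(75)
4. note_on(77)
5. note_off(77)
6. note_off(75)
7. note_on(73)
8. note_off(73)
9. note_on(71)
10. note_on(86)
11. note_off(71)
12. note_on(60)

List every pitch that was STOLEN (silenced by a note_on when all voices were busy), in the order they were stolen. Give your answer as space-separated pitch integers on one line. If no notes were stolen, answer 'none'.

Op 1: note_on(74): voice 0 is free -> assigned | voices=[74 -]
Op 2: note_on(70): voice 1 is free -> assigned | voices=[74 70]
Op 3: note_on(75): all voices busy, STEAL voice 0 (pitch 74, oldest) -> assign | voices=[75 70]
Op 4: note_on(77): all voices busy, STEAL voice 1 (pitch 70, oldest) -> assign | voices=[75 77]
Op 5: note_off(77): free voice 1 | voices=[75 -]
Op 6: note_off(75): free voice 0 | voices=[- -]
Op 7: note_on(73): voice 0 is free -> assigned | voices=[73 -]
Op 8: note_off(73): free voice 0 | voices=[- -]
Op 9: note_on(71): voice 0 is free -> assigned | voices=[71 -]
Op 10: note_on(86): voice 1 is free -> assigned | voices=[71 86]
Op 11: note_off(71): free voice 0 | voices=[- 86]
Op 12: note_on(60): voice 0 is free -> assigned | voices=[60 86]

Answer: 74 70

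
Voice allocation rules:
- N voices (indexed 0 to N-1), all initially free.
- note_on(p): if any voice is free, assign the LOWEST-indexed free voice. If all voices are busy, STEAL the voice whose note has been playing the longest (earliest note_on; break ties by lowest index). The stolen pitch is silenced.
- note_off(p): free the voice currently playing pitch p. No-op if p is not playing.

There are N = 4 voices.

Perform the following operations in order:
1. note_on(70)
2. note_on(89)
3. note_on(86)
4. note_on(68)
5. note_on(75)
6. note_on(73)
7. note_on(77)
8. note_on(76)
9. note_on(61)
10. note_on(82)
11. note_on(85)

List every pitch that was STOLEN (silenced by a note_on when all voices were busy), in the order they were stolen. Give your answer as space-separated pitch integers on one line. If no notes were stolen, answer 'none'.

Op 1: note_on(70): voice 0 is free -> assigned | voices=[70 - - -]
Op 2: note_on(89): voice 1 is free -> assigned | voices=[70 89 - -]
Op 3: note_on(86): voice 2 is free -> assigned | voices=[70 89 86 -]
Op 4: note_on(68): voice 3 is free -> assigned | voices=[70 89 86 68]
Op 5: note_on(75): all voices busy, STEAL voice 0 (pitch 70, oldest) -> assign | voices=[75 89 86 68]
Op 6: note_on(73): all voices busy, STEAL voice 1 (pitch 89, oldest) -> assign | voices=[75 73 86 68]
Op 7: note_on(77): all voices busy, STEAL voice 2 (pitch 86, oldest) -> assign | voices=[75 73 77 68]
Op 8: note_on(76): all voices busy, STEAL voice 3 (pitch 68, oldest) -> assign | voices=[75 73 77 76]
Op 9: note_on(61): all voices busy, STEAL voice 0 (pitch 75, oldest) -> assign | voices=[61 73 77 76]
Op 10: note_on(82): all voices busy, STEAL voice 1 (pitch 73, oldest) -> assign | voices=[61 82 77 76]
Op 11: note_on(85): all voices busy, STEAL voice 2 (pitch 77, oldest) -> assign | voices=[61 82 85 76]

Answer: 70 89 86 68 75 73 77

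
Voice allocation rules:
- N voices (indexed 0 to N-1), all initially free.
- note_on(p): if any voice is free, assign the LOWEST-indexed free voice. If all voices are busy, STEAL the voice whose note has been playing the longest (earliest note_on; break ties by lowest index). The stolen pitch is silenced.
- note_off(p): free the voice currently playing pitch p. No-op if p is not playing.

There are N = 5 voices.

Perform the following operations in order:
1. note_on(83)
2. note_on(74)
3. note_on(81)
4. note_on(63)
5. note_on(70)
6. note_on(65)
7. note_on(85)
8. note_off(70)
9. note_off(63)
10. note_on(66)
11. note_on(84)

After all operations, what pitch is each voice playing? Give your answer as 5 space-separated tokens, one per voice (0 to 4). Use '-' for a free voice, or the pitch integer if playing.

Op 1: note_on(83): voice 0 is free -> assigned | voices=[83 - - - -]
Op 2: note_on(74): voice 1 is free -> assigned | voices=[83 74 - - -]
Op 3: note_on(81): voice 2 is free -> assigned | voices=[83 74 81 - -]
Op 4: note_on(63): voice 3 is free -> assigned | voices=[83 74 81 63 -]
Op 5: note_on(70): voice 4 is free -> assigned | voices=[83 74 81 63 70]
Op 6: note_on(65): all voices busy, STEAL voice 0 (pitch 83, oldest) -> assign | voices=[65 74 81 63 70]
Op 7: note_on(85): all voices busy, STEAL voice 1 (pitch 74, oldest) -> assign | voices=[65 85 81 63 70]
Op 8: note_off(70): free voice 4 | voices=[65 85 81 63 -]
Op 9: note_off(63): free voice 3 | voices=[65 85 81 - -]
Op 10: note_on(66): voice 3 is free -> assigned | voices=[65 85 81 66 -]
Op 11: note_on(84): voice 4 is free -> assigned | voices=[65 85 81 66 84]

Answer: 65 85 81 66 84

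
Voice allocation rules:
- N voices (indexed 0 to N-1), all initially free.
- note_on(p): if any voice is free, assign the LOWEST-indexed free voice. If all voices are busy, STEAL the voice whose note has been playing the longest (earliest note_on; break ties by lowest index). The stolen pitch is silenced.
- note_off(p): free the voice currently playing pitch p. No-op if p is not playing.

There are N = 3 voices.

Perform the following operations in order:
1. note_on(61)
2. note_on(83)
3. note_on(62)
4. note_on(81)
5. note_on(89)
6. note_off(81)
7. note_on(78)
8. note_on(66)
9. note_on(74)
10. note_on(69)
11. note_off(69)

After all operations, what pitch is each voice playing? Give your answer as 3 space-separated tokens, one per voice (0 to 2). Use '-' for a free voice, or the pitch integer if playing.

Answer: - 74 66

Derivation:
Op 1: note_on(61): voice 0 is free -> assigned | voices=[61 - -]
Op 2: note_on(83): voice 1 is free -> assigned | voices=[61 83 -]
Op 3: note_on(62): voice 2 is free -> assigned | voices=[61 83 62]
Op 4: note_on(81): all voices busy, STEAL voice 0 (pitch 61, oldest) -> assign | voices=[81 83 62]
Op 5: note_on(89): all voices busy, STEAL voice 1 (pitch 83, oldest) -> assign | voices=[81 89 62]
Op 6: note_off(81): free voice 0 | voices=[- 89 62]
Op 7: note_on(78): voice 0 is free -> assigned | voices=[78 89 62]
Op 8: note_on(66): all voices busy, STEAL voice 2 (pitch 62, oldest) -> assign | voices=[78 89 66]
Op 9: note_on(74): all voices busy, STEAL voice 1 (pitch 89, oldest) -> assign | voices=[78 74 66]
Op 10: note_on(69): all voices busy, STEAL voice 0 (pitch 78, oldest) -> assign | voices=[69 74 66]
Op 11: note_off(69): free voice 0 | voices=[- 74 66]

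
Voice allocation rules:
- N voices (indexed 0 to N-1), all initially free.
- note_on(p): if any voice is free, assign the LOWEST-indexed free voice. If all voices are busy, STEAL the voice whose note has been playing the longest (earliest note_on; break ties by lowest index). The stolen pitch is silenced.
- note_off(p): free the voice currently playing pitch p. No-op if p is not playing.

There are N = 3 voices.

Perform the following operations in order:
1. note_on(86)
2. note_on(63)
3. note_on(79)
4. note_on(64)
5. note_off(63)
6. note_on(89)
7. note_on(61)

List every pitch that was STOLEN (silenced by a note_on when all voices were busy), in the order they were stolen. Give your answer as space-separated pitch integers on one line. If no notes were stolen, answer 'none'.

Answer: 86 79

Derivation:
Op 1: note_on(86): voice 0 is free -> assigned | voices=[86 - -]
Op 2: note_on(63): voice 1 is free -> assigned | voices=[86 63 -]
Op 3: note_on(79): voice 2 is free -> assigned | voices=[86 63 79]
Op 4: note_on(64): all voices busy, STEAL voice 0 (pitch 86, oldest) -> assign | voices=[64 63 79]
Op 5: note_off(63): free voice 1 | voices=[64 - 79]
Op 6: note_on(89): voice 1 is free -> assigned | voices=[64 89 79]
Op 7: note_on(61): all voices busy, STEAL voice 2 (pitch 79, oldest) -> assign | voices=[64 89 61]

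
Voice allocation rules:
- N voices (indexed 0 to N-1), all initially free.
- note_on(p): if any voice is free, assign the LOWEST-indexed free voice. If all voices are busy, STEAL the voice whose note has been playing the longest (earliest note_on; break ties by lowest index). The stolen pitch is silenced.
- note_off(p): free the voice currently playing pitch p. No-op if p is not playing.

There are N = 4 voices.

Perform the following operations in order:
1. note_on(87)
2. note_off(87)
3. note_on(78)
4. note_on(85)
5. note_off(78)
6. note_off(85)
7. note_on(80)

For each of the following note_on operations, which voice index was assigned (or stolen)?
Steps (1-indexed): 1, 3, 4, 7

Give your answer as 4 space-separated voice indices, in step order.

Op 1: note_on(87): voice 0 is free -> assigned | voices=[87 - - -]
Op 2: note_off(87): free voice 0 | voices=[- - - -]
Op 3: note_on(78): voice 0 is free -> assigned | voices=[78 - - -]
Op 4: note_on(85): voice 1 is free -> assigned | voices=[78 85 - -]
Op 5: note_off(78): free voice 0 | voices=[- 85 - -]
Op 6: note_off(85): free voice 1 | voices=[- - - -]
Op 7: note_on(80): voice 0 is free -> assigned | voices=[80 - - -]

Answer: 0 0 1 0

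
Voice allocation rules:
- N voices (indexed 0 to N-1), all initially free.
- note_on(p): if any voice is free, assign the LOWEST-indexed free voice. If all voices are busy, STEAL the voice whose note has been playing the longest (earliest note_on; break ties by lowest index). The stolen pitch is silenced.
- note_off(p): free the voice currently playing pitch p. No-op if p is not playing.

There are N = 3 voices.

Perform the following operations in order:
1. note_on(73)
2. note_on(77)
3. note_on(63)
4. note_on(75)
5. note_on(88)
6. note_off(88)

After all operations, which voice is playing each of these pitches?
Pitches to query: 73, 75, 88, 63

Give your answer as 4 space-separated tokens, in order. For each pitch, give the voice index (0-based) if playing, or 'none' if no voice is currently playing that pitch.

Answer: none 0 none 2

Derivation:
Op 1: note_on(73): voice 0 is free -> assigned | voices=[73 - -]
Op 2: note_on(77): voice 1 is free -> assigned | voices=[73 77 -]
Op 3: note_on(63): voice 2 is free -> assigned | voices=[73 77 63]
Op 4: note_on(75): all voices busy, STEAL voice 0 (pitch 73, oldest) -> assign | voices=[75 77 63]
Op 5: note_on(88): all voices busy, STEAL voice 1 (pitch 77, oldest) -> assign | voices=[75 88 63]
Op 6: note_off(88): free voice 1 | voices=[75 - 63]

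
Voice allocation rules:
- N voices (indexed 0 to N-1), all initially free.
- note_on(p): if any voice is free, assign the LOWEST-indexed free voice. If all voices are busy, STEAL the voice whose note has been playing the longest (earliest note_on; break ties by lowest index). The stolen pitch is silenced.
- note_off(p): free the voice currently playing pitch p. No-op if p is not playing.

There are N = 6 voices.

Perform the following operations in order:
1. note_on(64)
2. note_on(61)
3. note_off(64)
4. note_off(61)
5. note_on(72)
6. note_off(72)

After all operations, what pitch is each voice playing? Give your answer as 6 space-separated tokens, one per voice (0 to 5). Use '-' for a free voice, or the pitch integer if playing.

Op 1: note_on(64): voice 0 is free -> assigned | voices=[64 - - - - -]
Op 2: note_on(61): voice 1 is free -> assigned | voices=[64 61 - - - -]
Op 3: note_off(64): free voice 0 | voices=[- 61 - - - -]
Op 4: note_off(61): free voice 1 | voices=[- - - - - -]
Op 5: note_on(72): voice 0 is free -> assigned | voices=[72 - - - - -]
Op 6: note_off(72): free voice 0 | voices=[- - - - - -]

Answer: - - - - - -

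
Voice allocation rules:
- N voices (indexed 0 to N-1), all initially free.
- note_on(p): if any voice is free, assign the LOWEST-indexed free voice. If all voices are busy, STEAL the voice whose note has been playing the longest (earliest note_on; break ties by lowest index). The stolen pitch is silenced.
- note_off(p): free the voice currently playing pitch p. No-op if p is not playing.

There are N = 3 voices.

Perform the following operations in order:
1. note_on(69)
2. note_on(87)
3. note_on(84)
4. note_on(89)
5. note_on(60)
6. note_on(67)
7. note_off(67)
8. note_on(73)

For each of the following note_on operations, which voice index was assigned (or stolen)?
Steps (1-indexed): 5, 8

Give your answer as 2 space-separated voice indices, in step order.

Op 1: note_on(69): voice 0 is free -> assigned | voices=[69 - -]
Op 2: note_on(87): voice 1 is free -> assigned | voices=[69 87 -]
Op 3: note_on(84): voice 2 is free -> assigned | voices=[69 87 84]
Op 4: note_on(89): all voices busy, STEAL voice 0 (pitch 69, oldest) -> assign | voices=[89 87 84]
Op 5: note_on(60): all voices busy, STEAL voice 1 (pitch 87, oldest) -> assign | voices=[89 60 84]
Op 6: note_on(67): all voices busy, STEAL voice 2 (pitch 84, oldest) -> assign | voices=[89 60 67]
Op 7: note_off(67): free voice 2 | voices=[89 60 -]
Op 8: note_on(73): voice 2 is free -> assigned | voices=[89 60 73]

Answer: 1 2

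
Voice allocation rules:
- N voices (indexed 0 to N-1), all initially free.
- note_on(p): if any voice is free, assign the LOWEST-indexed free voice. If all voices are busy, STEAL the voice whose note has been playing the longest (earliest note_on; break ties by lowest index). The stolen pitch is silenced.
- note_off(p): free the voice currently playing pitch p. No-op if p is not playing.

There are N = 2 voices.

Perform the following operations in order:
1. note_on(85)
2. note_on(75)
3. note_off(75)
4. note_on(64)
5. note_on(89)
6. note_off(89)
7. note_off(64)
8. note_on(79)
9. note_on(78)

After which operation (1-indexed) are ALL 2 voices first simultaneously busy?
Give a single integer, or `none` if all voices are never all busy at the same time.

Answer: 2

Derivation:
Op 1: note_on(85): voice 0 is free -> assigned | voices=[85 -]
Op 2: note_on(75): voice 1 is free -> assigned | voices=[85 75]
Op 3: note_off(75): free voice 1 | voices=[85 -]
Op 4: note_on(64): voice 1 is free -> assigned | voices=[85 64]
Op 5: note_on(89): all voices busy, STEAL voice 0 (pitch 85, oldest) -> assign | voices=[89 64]
Op 6: note_off(89): free voice 0 | voices=[- 64]
Op 7: note_off(64): free voice 1 | voices=[- -]
Op 8: note_on(79): voice 0 is free -> assigned | voices=[79 -]
Op 9: note_on(78): voice 1 is free -> assigned | voices=[79 78]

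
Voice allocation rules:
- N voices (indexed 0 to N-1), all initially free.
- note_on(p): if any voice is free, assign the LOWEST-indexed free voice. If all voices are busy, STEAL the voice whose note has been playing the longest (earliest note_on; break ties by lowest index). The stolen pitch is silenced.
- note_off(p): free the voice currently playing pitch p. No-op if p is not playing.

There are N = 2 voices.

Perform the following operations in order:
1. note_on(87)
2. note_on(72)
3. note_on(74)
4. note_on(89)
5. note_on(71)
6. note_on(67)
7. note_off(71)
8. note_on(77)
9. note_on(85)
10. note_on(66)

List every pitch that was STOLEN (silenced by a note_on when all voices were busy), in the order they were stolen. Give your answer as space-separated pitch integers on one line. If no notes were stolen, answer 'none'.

Op 1: note_on(87): voice 0 is free -> assigned | voices=[87 -]
Op 2: note_on(72): voice 1 is free -> assigned | voices=[87 72]
Op 3: note_on(74): all voices busy, STEAL voice 0 (pitch 87, oldest) -> assign | voices=[74 72]
Op 4: note_on(89): all voices busy, STEAL voice 1 (pitch 72, oldest) -> assign | voices=[74 89]
Op 5: note_on(71): all voices busy, STEAL voice 0 (pitch 74, oldest) -> assign | voices=[71 89]
Op 6: note_on(67): all voices busy, STEAL voice 1 (pitch 89, oldest) -> assign | voices=[71 67]
Op 7: note_off(71): free voice 0 | voices=[- 67]
Op 8: note_on(77): voice 0 is free -> assigned | voices=[77 67]
Op 9: note_on(85): all voices busy, STEAL voice 1 (pitch 67, oldest) -> assign | voices=[77 85]
Op 10: note_on(66): all voices busy, STEAL voice 0 (pitch 77, oldest) -> assign | voices=[66 85]

Answer: 87 72 74 89 67 77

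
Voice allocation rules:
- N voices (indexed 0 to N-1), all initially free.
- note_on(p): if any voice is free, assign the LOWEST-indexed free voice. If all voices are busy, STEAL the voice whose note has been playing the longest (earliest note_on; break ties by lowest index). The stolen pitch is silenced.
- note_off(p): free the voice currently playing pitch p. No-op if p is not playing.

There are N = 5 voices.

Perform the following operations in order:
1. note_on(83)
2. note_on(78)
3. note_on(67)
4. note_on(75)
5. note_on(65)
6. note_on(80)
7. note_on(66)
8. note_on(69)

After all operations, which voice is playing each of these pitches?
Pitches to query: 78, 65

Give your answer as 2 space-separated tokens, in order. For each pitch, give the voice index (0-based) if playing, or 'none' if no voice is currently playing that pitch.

Op 1: note_on(83): voice 0 is free -> assigned | voices=[83 - - - -]
Op 2: note_on(78): voice 1 is free -> assigned | voices=[83 78 - - -]
Op 3: note_on(67): voice 2 is free -> assigned | voices=[83 78 67 - -]
Op 4: note_on(75): voice 3 is free -> assigned | voices=[83 78 67 75 -]
Op 5: note_on(65): voice 4 is free -> assigned | voices=[83 78 67 75 65]
Op 6: note_on(80): all voices busy, STEAL voice 0 (pitch 83, oldest) -> assign | voices=[80 78 67 75 65]
Op 7: note_on(66): all voices busy, STEAL voice 1 (pitch 78, oldest) -> assign | voices=[80 66 67 75 65]
Op 8: note_on(69): all voices busy, STEAL voice 2 (pitch 67, oldest) -> assign | voices=[80 66 69 75 65]

Answer: none 4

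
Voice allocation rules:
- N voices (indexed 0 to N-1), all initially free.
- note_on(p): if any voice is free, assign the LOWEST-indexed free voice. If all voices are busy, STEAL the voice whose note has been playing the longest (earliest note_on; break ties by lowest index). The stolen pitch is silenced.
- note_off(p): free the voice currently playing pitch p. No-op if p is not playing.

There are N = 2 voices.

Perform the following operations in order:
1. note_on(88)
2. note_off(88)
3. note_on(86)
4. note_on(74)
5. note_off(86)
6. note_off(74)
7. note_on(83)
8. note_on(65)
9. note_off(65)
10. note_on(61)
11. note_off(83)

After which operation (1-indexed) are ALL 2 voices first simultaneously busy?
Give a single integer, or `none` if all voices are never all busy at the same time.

Answer: 4

Derivation:
Op 1: note_on(88): voice 0 is free -> assigned | voices=[88 -]
Op 2: note_off(88): free voice 0 | voices=[- -]
Op 3: note_on(86): voice 0 is free -> assigned | voices=[86 -]
Op 4: note_on(74): voice 1 is free -> assigned | voices=[86 74]
Op 5: note_off(86): free voice 0 | voices=[- 74]
Op 6: note_off(74): free voice 1 | voices=[- -]
Op 7: note_on(83): voice 0 is free -> assigned | voices=[83 -]
Op 8: note_on(65): voice 1 is free -> assigned | voices=[83 65]
Op 9: note_off(65): free voice 1 | voices=[83 -]
Op 10: note_on(61): voice 1 is free -> assigned | voices=[83 61]
Op 11: note_off(83): free voice 0 | voices=[- 61]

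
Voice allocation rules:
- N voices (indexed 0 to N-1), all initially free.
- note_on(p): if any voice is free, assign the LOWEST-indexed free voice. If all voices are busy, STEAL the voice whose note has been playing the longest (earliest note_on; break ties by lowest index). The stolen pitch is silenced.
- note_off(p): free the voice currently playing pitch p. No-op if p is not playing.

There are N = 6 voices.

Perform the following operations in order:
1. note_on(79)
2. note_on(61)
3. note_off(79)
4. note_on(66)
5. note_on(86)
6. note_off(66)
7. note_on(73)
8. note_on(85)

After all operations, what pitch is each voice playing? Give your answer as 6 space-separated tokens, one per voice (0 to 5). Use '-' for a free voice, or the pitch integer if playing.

Op 1: note_on(79): voice 0 is free -> assigned | voices=[79 - - - - -]
Op 2: note_on(61): voice 1 is free -> assigned | voices=[79 61 - - - -]
Op 3: note_off(79): free voice 0 | voices=[- 61 - - - -]
Op 4: note_on(66): voice 0 is free -> assigned | voices=[66 61 - - - -]
Op 5: note_on(86): voice 2 is free -> assigned | voices=[66 61 86 - - -]
Op 6: note_off(66): free voice 0 | voices=[- 61 86 - - -]
Op 7: note_on(73): voice 0 is free -> assigned | voices=[73 61 86 - - -]
Op 8: note_on(85): voice 3 is free -> assigned | voices=[73 61 86 85 - -]

Answer: 73 61 86 85 - -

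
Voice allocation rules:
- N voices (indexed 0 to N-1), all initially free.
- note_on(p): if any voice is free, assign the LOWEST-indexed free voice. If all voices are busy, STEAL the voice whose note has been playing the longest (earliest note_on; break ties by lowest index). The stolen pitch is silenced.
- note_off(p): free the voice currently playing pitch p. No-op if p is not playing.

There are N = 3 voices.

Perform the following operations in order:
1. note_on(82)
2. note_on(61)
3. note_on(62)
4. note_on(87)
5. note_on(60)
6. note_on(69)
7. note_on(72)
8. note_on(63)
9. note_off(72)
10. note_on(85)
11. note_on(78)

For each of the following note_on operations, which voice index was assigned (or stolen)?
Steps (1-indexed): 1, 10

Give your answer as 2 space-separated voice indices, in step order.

Answer: 0 0

Derivation:
Op 1: note_on(82): voice 0 is free -> assigned | voices=[82 - -]
Op 2: note_on(61): voice 1 is free -> assigned | voices=[82 61 -]
Op 3: note_on(62): voice 2 is free -> assigned | voices=[82 61 62]
Op 4: note_on(87): all voices busy, STEAL voice 0 (pitch 82, oldest) -> assign | voices=[87 61 62]
Op 5: note_on(60): all voices busy, STEAL voice 1 (pitch 61, oldest) -> assign | voices=[87 60 62]
Op 6: note_on(69): all voices busy, STEAL voice 2 (pitch 62, oldest) -> assign | voices=[87 60 69]
Op 7: note_on(72): all voices busy, STEAL voice 0 (pitch 87, oldest) -> assign | voices=[72 60 69]
Op 8: note_on(63): all voices busy, STEAL voice 1 (pitch 60, oldest) -> assign | voices=[72 63 69]
Op 9: note_off(72): free voice 0 | voices=[- 63 69]
Op 10: note_on(85): voice 0 is free -> assigned | voices=[85 63 69]
Op 11: note_on(78): all voices busy, STEAL voice 2 (pitch 69, oldest) -> assign | voices=[85 63 78]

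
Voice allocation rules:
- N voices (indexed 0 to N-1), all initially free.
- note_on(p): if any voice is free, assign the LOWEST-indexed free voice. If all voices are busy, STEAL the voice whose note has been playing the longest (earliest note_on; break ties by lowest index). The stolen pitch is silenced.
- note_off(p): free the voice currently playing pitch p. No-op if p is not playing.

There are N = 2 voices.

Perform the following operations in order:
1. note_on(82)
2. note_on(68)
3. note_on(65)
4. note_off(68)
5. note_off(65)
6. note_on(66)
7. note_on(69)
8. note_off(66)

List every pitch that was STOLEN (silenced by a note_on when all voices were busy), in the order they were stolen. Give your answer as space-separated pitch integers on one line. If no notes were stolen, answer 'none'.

Op 1: note_on(82): voice 0 is free -> assigned | voices=[82 -]
Op 2: note_on(68): voice 1 is free -> assigned | voices=[82 68]
Op 3: note_on(65): all voices busy, STEAL voice 0 (pitch 82, oldest) -> assign | voices=[65 68]
Op 4: note_off(68): free voice 1 | voices=[65 -]
Op 5: note_off(65): free voice 0 | voices=[- -]
Op 6: note_on(66): voice 0 is free -> assigned | voices=[66 -]
Op 7: note_on(69): voice 1 is free -> assigned | voices=[66 69]
Op 8: note_off(66): free voice 0 | voices=[- 69]

Answer: 82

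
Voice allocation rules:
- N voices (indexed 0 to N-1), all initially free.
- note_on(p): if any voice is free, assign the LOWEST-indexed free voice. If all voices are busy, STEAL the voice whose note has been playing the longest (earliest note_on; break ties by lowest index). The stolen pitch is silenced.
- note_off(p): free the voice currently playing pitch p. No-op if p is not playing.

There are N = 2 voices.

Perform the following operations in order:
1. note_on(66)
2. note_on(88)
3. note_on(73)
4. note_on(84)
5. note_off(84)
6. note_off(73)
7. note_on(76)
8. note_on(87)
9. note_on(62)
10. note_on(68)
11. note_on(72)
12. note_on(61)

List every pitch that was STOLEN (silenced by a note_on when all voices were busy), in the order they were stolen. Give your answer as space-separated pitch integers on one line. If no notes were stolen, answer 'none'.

Op 1: note_on(66): voice 0 is free -> assigned | voices=[66 -]
Op 2: note_on(88): voice 1 is free -> assigned | voices=[66 88]
Op 3: note_on(73): all voices busy, STEAL voice 0 (pitch 66, oldest) -> assign | voices=[73 88]
Op 4: note_on(84): all voices busy, STEAL voice 1 (pitch 88, oldest) -> assign | voices=[73 84]
Op 5: note_off(84): free voice 1 | voices=[73 -]
Op 6: note_off(73): free voice 0 | voices=[- -]
Op 7: note_on(76): voice 0 is free -> assigned | voices=[76 -]
Op 8: note_on(87): voice 1 is free -> assigned | voices=[76 87]
Op 9: note_on(62): all voices busy, STEAL voice 0 (pitch 76, oldest) -> assign | voices=[62 87]
Op 10: note_on(68): all voices busy, STEAL voice 1 (pitch 87, oldest) -> assign | voices=[62 68]
Op 11: note_on(72): all voices busy, STEAL voice 0 (pitch 62, oldest) -> assign | voices=[72 68]
Op 12: note_on(61): all voices busy, STEAL voice 1 (pitch 68, oldest) -> assign | voices=[72 61]

Answer: 66 88 76 87 62 68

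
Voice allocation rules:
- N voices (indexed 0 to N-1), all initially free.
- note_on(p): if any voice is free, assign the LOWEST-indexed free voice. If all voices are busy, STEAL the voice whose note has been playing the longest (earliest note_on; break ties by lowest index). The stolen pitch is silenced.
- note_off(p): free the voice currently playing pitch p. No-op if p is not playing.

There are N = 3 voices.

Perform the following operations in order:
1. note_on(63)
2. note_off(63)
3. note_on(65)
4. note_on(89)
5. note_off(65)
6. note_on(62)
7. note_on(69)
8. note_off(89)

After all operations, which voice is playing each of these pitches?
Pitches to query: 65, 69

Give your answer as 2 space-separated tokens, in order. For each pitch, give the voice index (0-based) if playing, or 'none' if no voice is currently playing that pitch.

Answer: none 2

Derivation:
Op 1: note_on(63): voice 0 is free -> assigned | voices=[63 - -]
Op 2: note_off(63): free voice 0 | voices=[- - -]
Op 3: note_on(65): voice 0 is free -> assigned | voices=[65 - -]
Op 4: note_on(89): voice 1 is free -> assigned | voices=[65 89 -]
Op 5: note_off(65): free voice 0 | voices=[- 89 -]
Op 6: note_on(62): voice 0 is free -> assigned | voices=[62 89 -]
Op 7: note_on(69): voice 2 is free -> assigned | voices=[62 89 69]
Op 8: note_off(89): free voice 1 | voices=[62 - 69]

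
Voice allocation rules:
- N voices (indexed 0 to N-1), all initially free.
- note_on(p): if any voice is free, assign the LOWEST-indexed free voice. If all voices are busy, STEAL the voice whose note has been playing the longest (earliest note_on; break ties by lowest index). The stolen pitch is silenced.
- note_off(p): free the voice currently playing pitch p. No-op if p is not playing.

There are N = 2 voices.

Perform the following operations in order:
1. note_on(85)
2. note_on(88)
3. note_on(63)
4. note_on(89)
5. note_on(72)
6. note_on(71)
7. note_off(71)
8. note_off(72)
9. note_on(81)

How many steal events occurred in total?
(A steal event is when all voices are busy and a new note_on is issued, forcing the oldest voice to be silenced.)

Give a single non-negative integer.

Op 1: note_on(85): voice 0 is free -> assigned | voices=[85 -]
Op 2: note_on(88): voice 1 is free -> assigned | voices=[85 88]
Op 3: note_on(63): all voices busy, STEAL voice 0 (pitch 85, oldest) -> assign | voices=[63 88]
Op 4: note_on(89): all voices busy, STEAL voice 1 (pitch 88, oldest) -> assign | voices=[63 89]
Op 5: note_on(72): all voices busy, STEAL voice 0 (pitch 63, oldest) -> assign | voices=[72 89]
Op 6: note_on(71): all voices busy, STEAL voice 1 (pitch 89, oldest) -> assign | voices=[72 71]
Op 7: note_off(71): free voice 1 | voices=[72 -]
Op 8: note_off(72): free voice 0 | voices=[- -]
Op 9: note_on(81): voice 0 is free -> assigned | voices=[81 -]

Answer: 4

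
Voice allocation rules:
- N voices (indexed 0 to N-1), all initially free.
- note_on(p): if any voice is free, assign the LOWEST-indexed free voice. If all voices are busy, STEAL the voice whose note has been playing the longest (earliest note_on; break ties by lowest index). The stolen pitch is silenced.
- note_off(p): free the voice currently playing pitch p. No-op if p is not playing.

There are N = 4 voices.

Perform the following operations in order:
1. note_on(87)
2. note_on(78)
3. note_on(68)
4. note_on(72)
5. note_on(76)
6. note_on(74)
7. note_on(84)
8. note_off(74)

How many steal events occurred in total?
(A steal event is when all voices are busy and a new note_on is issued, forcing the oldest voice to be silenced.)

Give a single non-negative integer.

Answer: 3

Derivation:
Op 1: note_on(87): voice 0 is free -> assigned | voices=[87 - - -]
Op 2: note_on(78): voice 1 is free -> assigned | voices=[87 78 - -]
Op 3: note_on(68): voice 2 is free -> assigned | voices=[87 78 68 -]
Op 4: note_on(72): voice 3 is free -> assigned | voices=[87 78 68 72]
Op 5: note_on(76): all voices busy, STEAL voice 0 (pitch 87, oldest) -> assign | voices=[76 78 68 72]
Op 6: note_on(74): all voices busy, STEAL voice 1 (pitch 78, oldest) -> assign | voices=[76 74 68 72]
Op 7: note_on(84): all voices busy, STEAL voice 2 (pitch 68, oldest) -> assign | voices=[76 74 84 72]
Op 8: note_off(74): free voice 1 | voices=[76 - 84 72]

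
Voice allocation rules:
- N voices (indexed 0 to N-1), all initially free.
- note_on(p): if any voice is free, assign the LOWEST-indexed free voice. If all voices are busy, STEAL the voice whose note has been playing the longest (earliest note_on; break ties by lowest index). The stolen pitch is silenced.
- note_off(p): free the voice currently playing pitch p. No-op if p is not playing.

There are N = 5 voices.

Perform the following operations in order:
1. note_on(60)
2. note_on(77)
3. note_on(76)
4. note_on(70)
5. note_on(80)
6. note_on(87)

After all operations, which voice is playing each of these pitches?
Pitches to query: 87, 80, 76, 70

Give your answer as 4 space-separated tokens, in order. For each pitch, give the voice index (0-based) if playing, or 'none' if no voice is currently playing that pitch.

Op 1: note_on(60): voice 0 is free -> assigned | voices=[60 - - - -]
Op 2: note_on(77): voice 1 is free -> assigned | voices=[60 77 - - -]
Op 3: note_on(76): voice 2 is free -> assigned | voices=[60 77 76 - -]
Op 4: note_on(70): voice 3 is free -> assigned | voices=[60 77 76 70 -]
Op 5: note_on(80): voice 4 is free -> assigned | voices=[60 77 76 70 80]
Op 6: note_on(87): all voices busy, STEAL voice 0 (pitch 60, oldest) -> assign | voices=[87 77 76 70 80]

Answer: 0 4 2 3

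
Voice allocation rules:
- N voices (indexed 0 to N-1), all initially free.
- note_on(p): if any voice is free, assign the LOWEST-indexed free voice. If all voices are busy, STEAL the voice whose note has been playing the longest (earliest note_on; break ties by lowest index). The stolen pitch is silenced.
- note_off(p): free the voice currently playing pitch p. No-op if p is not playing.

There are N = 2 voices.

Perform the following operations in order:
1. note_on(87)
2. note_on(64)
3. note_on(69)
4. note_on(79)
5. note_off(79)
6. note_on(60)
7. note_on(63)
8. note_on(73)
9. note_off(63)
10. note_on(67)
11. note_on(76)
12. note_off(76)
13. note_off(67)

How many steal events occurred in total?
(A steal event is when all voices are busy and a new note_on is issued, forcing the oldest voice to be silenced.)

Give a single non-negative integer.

Answer: 5

Derivation:
Op 1: note_on(87): voice 0 is free -> assigned | voices=[87 -]
Op 2: note_on(64): voice 1 is free -> assigned | voices=[87 64]
Op 3: note_on(69): all voices busy, STEAL voice 0 (pitch 87, oldest) -> assign | voices=[69 64]
Op 4: note_on(79): all voices busy, STEAL voice 1 (pitch 64, oldest) -> assign | voices=[69 79]
Op 5: note_off(79): free voice 1 | voices=[69 -]
Op 6: note_on(60): voice 1 is free -> assigned | voices=[69 60]
Op 7: note_on(63): all voices busy, STEAL voice 0 (pitch 69, oldest) -> assign | voices=[63 60]
Op 8: note_on(73): all voices busy, STEAL voice 1 (pitch 60, oldest) -> assign | voices=[63 73]
Op 9: note_off(63): free voice 0 | voices=[- 73]
Op 10: note_on(67): voice 0 is free -> assigned | voices=[67 73]
Op 11: note_on(76): all voices busy, STEAL voice 1 (pitch 73, oldest) -> assign | voices=[67 76]
Op 12: note_off(76): free voice 1 | voices=[67 -]
Op 13: note_off(67): free voice 0 | voices=[- -]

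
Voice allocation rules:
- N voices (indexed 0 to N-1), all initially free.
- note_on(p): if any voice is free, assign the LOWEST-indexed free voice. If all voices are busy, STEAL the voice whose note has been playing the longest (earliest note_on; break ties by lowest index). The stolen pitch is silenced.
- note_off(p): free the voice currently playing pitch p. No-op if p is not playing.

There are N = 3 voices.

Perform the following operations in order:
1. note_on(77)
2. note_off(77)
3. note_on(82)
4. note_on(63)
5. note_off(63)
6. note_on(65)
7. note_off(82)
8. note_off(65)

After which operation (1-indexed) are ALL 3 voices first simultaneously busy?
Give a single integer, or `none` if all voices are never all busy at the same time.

Answer: none

Derivation:
Op 1: note_on(77): voice 0 is free -> assigned | voices=[77 - -]
Op 2: note_off(77): free voice 0 | voices=[- - -]
Op 3: note_on(82): voice 0 is free -> assigned | voices=[82 - -]
Op 4: note_on(63): voice 1 is free -> assigned | voices=[82 63 -]
Op 5: note_off(63): free voice 1 | voices=[82 - -]
Op 6: note_on(65): voice 1 is free -> assigned | voices=[82 65 -]
Op 7: note_off(82): free voice 0 | voices=[- 65 -]
Op 8: note_off(65): free voice 1 | voices=[- - -]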